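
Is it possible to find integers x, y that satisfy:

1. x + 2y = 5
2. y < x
Yes

Take x = 3, y = 1. Substituting into each constraint:
  (1) 3 + 2(1) = 5 ✓
  (2) 1 < 3 ✓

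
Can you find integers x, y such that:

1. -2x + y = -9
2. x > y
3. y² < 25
Yes

Take x = 4, y = -1. Substituting into each constraint:
  (1) -2(4) + (-1) = -9 ✓
  (2) 4 > -1 ✓
  (3) y² = (-1)² = 1, and 1 < 25 ✓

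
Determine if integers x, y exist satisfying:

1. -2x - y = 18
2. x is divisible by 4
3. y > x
Yes

Take x = -8, y = -2. Substituting into each constraint:
  (1) -2(-8) + 2 = 18 ✓
  (2) -8 = 4 × -2, remainder 0 ✓
  (3) -2 > -8 ✓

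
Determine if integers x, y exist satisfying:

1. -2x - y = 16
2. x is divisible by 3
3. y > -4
Yes

Take x = -9, y = 2. Substituting into each constraint:
  (1) -2(-9) + (-2) = 16 ✓
  (2) -9 = 3 × -3, remainder 0 ✓
  (3) 2 > -4 ✓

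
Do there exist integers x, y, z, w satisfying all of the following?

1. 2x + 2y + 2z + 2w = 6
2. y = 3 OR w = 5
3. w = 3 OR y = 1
Yes

Take x = -3, y = 3, z = 0, w = 3. Substituting into each constraint:
  (1) 2(-3) + 2(3) + 2(0) + 2(3) = 6 ✓
  (2) y = 3, target 3 ✓ (first branch holds)
  (3) w = 3, target 3 ✓ (first branch holds)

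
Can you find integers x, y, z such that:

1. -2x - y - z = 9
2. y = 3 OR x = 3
Yes

Take x = 4, y = 3, z = -20. Substituting into each constraint:
  (1) -2(4) + (-3) + 20 = 9 ✓
  (2) y = 3, target 3 ✓ (first branch holds)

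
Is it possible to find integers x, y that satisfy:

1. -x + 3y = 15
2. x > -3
Yes

Take x = 0, y = 5. Substituting into each constraint:
  (1) 0 + 3(5) = 15 ✓
  (2) 0 > -3 ✓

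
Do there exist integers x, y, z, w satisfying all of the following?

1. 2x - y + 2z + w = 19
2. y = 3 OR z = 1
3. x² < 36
Yes

Take x = 0, y = 3, z = 11, w = 0. Substituting into each constraint:
  (1) 2(0) + (-3) + 2(11) + 0 = 19 ✓
  (2) y = 3, target 3 ✓ (first branch holds)
  (3) x² = (0)² = 0, and 0 < 36 ✓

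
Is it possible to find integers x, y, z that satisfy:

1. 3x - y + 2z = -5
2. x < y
Yes

Take x = -1, y = 0, z = -1. Substituting into each constraint:
  (1) 3(-1) + 0 + 2(-1) = -5 ✓
  (2) -1 < 0 ✓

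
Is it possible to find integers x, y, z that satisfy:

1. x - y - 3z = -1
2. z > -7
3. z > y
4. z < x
Yes

Take x = 2, y = 0, z = 1. Substituting into each constraint:
  (1) 2 + 0 - 3(1) = -1 ✓
  (2) 1 > -7 ✓
  (3) 1 > 0 ✓
  (4) 1 < 2 ✓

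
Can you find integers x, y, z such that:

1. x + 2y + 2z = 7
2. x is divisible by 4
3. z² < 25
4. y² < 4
No

A contradictory subset is {x + 2y + 2z = 7, x is divisible by 4}. No integer assignment can satisfy these jointly:

  - x + 2y + 2z = 7: is a linear equation tying the variables together
  - x is divisible by 4: restricts x to multiples of 4

Modular obstruction: writing x = 4x', every remaining term of the linear equation is divisible by 2, so the left side is ≡ 0 (mod 2); but the right side 7 ≡ 1 (mod 2). No integers can satisfy it.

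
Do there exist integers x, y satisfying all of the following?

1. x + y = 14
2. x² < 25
Yes

Take x = 0, y = 14. Substituting into each constraint:
  (1) 0 + 14 = 14 ✓
  (2) x² = (0)² = 0, and 0 < 25 ✓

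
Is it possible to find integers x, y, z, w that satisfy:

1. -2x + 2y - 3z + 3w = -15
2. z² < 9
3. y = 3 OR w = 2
Yes

Take x = 18, y = 3, z = -2, w = 3. Substituting into each constraint:
  (1) -2(18) + 2(3) - 3(-2) + 3(3) = -15 ✓
  (2) z² = (-2)² = 4, and 4 < 9 ✓
  (3) y = 3, target 3 ✓ (first branch holds)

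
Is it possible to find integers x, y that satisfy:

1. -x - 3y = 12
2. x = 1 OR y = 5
Yes

Take x = -27, y = 5. Substituting into each constraint:
  (1) 27 - 3(5) = 12 ✓
  (2) y = 5, target 5 ✓ (second branch holds)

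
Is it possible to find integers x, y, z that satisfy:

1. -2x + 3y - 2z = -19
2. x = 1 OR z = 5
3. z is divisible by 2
Yes

Take x = 1, y = 1, z = 10. Substituting into each constraint:
  (1) -2(1) + 3(1) - 2(10) = -19 ✓
  (2) x = 1, target 1 ✓ (first branch holds)
  (3) 10 = 2 × 5, remainder 0 ✓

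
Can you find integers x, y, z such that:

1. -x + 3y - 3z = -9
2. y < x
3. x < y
No

A contradictory subset is {y < x, x < y}. No integer assignment can satisfy these jointly:

  - y < x: bounds one variable relative to another variable
  - x < y: bounds one variable relative to another variable

Direct contradiction: x > y and y > x cannot both hold.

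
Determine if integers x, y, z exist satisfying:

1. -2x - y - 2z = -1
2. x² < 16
Yes

Take x = 0, y = 1, z = 0. Substituting into each constraint:
  (1) -2(0) + (-1) - 2(0) = -1 ✓
  (2) x² = (0)² = 0, and 0 < 16 ✓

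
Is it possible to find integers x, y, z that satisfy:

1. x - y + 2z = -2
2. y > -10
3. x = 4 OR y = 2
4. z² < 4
Yes

Take x = 0, y = 2, z = 0. Substituting into each constraint:
  (1) 0 + (-2) + 2(0) = -2 ✓
  (2) 2 > -10 ✓
  (3) y = 2, target 2 ✓ (second branch holds)
  (4) z² = (0)² = 0, and 0 < 4 ✓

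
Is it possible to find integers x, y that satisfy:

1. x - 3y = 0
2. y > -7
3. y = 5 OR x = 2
Yes

Take x = 15, y = 5. Substituting into each constraint:
  (1) 15 - 3(5) = 0 ✓
  (2) 5 > -7 ✓
  (3) y = 5, target 5 ✓ (first branch holds)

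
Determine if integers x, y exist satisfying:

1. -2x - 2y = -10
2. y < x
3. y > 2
No

The full constraint system is jointly infeasible over the integers. Each constraint and what it forces:

  - -2x - 2y = -10: is a linear equation tying the variables together
  - y < x: bounds one variable relative to another variable
  - y > 2: bounds one variable relative to a constant

Propagating the comparison: x > y and y ≥ 3 give x ≥ 4. Range argument: with x ∈ [4, ∞], y ∈ [3, ∞], the left side of the equation is at most -14, but the right side is -10 > -14. No integer solution exists.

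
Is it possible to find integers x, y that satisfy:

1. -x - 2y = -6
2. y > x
Yes

Take x = 0, y = 3. Substituting into each constraint:
  (1) 0 - 2(3) = -6 ✓
  (2) 3 > 0 ✓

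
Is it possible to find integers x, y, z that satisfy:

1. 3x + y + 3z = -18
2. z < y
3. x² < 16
Yes

Take x = 0, y = -3, z = -5. Substituting into each constraint:
  (1) 3(0) + (-3) + 3(-5) = -18 ✓
  (2) -5 < -3 ✓
  (3) x² = (0)² = 0, and 0 < 16 ✓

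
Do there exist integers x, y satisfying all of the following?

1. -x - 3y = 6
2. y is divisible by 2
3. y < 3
Yes

Take x = -6, y = 0. Substituting into each constraint:
  (1) 6 - 3(0) = 6 ✓
  (2) 0 = 2 × 0, remainder 0 ✓
  (3) 0 < 3 ✓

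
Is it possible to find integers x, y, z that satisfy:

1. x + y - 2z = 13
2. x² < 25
Yes

Take x = 1, y = 0, z = -6. Substituting into each constraint:
  (1) 1 + 0 - 2(-6) = 13 ✓
  (2) x² = (1)² = 1, and 1 < 25 ✓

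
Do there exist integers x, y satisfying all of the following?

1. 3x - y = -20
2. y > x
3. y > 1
Yes

Take x = 0, y = 20. Substituting into each constraint:
  (1) 3(0) + (-20) = -20 ✓
  (2) 20 > 0 ✓
  (3) 20 > 1 ✓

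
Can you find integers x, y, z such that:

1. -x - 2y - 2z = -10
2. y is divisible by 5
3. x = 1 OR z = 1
Yes

Take x = -2, y = 5, z = 1. Substituting into each constraint:
  (1) 2 - 2(5) - 2(1) = -10 ✓
  (2) 5 = 5 × 1, remainder 0 ✓
  (3) z = 1, target 1 ✓ (second branch holds)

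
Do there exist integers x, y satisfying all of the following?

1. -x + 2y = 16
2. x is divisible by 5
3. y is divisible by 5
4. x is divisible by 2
No

A contradictory subset is {-x + 2y = 16, x is divisible by 5, y is divisible by 5}. No integer assignment can satisfy these jointly:

  - -x + 2y = 16: is a linear equation tying the variables together
  - x is divisible by 5: restricts x to multiples of 5
  - y is divisible by 5: restricts y to multiples of 5

Modular obstruction: writing x = 5x' and writing y = 5y', every remaining term of the linear equation is divisible by 5, so the left side is ≡ 0 (mod 5); but the right side 16 ≡ 1 (mod 5). No integers can satisfy it.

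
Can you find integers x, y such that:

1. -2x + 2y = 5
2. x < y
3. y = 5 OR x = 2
No

Even the single constraint (-2x + 2y = 5) is infeasible over the integers.

  - -2x + 2y = 5: every term on the left is divisible by 2, so the LHS ≡ 0 (mod 2), but the RHS 5 is not — no integer solution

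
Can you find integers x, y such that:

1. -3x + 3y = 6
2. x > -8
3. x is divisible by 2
Yes

Take x = 0, y = 2. Substituting into each constraint:
  (1) -3(0) + 3(2) = 6 ✓
  (2) 0 > -8 ✓
  (3) 0 = 2 × 0, remainder 0 ✓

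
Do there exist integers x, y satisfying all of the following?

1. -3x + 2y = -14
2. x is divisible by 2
Yes

Take x = 0, y = -7. Substituting into each constraint:
  (1) -3(0) + 2(-7) = -14 ✓
  (2) 0 = 2 × 0, remainder 0 ✓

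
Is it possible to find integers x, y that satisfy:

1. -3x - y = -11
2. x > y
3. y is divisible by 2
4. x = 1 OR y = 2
Yes

Take x = 3, y = 2. Substituting into each constraint:
  (1) -3(3) + (-2) = -11 ✓
  (2) 3 > 2 ✓
  (3) 2 = 2 × 1, remainder 0 ✓
  (4) y = 2, target 2 ✓ (second branch holds)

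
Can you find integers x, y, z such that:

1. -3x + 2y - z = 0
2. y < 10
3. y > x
Yes

Take x = -1, y = 0, z = 3. Substituting into each constraint:
  (1) -3(-1) + 2(0) + (-3) = 0 ✓
  (2) 0 < 10 ✓
  (3) 0 > -1 ✓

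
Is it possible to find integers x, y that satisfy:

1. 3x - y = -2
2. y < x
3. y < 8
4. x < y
No

A contradictory subset is {y < x, x < y}. No integer assignment can satisfy these jointly:

  - y < x: bounds one variable relative to another variable
  - x < y: bounds one variable relative to another variable

Direct contradiction: x > y and y > x cannot both hold.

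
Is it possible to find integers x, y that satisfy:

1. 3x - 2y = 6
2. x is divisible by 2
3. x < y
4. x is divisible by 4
Yes

Take x = 8, y = 9. Substituting into each constraint:
  (1) 3(8) - 2(9) = 6 ✓
  (2) 8 = 2 × 4, remainder 0 ✓
  (3) 8 < 9 ✓
  (4) 8 = 4 × 2, remainder 0 ✓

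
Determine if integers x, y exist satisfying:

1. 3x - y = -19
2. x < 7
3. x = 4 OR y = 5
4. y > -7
Yes

Take x = 4, y = 31. Substituting into each constraint:
  (1) 3(4) + (-31) = -19 ✓
  (2) 4 < 7 ✓
  (3) x = 4, target 4 ✓ (first branch holds)
  (4) 31 > -7 ✓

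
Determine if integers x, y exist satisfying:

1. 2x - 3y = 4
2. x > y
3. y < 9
Yes

Take x = -1, y = -2. Substituting into each constraint:
  (1) 2(-1) - 3(-2) = 4 ✓
  (2) -1 > -2 ✓
  (3) -2 < 9 ✓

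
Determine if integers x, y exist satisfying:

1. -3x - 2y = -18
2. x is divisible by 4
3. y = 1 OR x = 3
No

A contradictory subset is {-3x - 2y = -18, y = 1 OR x = 3}. No integer assignment can satisfy these jointly:

  - -3x - 2y = -18: is a linear equation tying the variables together
  - y = 1 OR x = 3: forces a choice: either y = 1 or x = 3

Split on the disjunction (y = 1 OR x = 3):
  • If y = 1: with y = 1, every remaining term of the linear equation is divisible by 3, so the left side is ≡ 0 (mod 3); but the right side -16 ≡ 2 (mod 3). No integers can satisfy it.
  • If x = 3: with x = 3, every remaining term of the linear equation is divisible by 2, so the left side is ≡ 0 (mod 2); but the right side -9 ≡ 1 (mod 2). No integers can satisfy it.
Both branches are infeasible, so the system has no integer solution.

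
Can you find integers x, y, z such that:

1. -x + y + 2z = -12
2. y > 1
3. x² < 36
Yes

Take x = 0, y = 2, z = -7. Substituting into each constraint:
  (1) 0 + 2 + 2(-7) = -12 ✓
  (2) 2 > 1 ✓
  (3) x² = (0)² = 0, and 0 < 36 ✓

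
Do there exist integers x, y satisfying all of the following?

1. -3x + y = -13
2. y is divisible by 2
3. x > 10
Yes

Take x = 11, y = 20. Substituting into each constraint:
  (1) -3(11) + 20 = -13 ✓
  (2) 20 = 2 × 10, remainder 0 ✓
  (3) 11 > 10 ✓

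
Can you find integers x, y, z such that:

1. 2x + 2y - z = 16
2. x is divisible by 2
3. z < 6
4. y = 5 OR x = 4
Yes

Take x = 0, y = 5, z = -6. Substituting into each constraint:
  (1) 2(0) + 2(5) + 6 = 16 ✓
  (2) 0 = 2 × 0, remainder 0 ✓
  (3) -6 < 6 ✓
  (4) y = 5, target 5 ✓ (first branch holds)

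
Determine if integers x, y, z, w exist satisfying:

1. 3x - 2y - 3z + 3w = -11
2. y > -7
Yes

Take x = 0, y = 1, z = 3, w = 0. Substituting into each constraint:
  (1) 3(0) - 2(1) - 3(3) + 3(0) = -11 ✓
  (2) 1 > -7 ✓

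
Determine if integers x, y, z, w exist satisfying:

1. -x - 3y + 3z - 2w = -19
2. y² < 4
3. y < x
Yes

Take x = 1, y = 0, z = 0, w = 9. Substituting into each constraint:
  (1) (-1) - 3(0) + 3(0) - 2(9) = -19 ✓
  (2) y² = (0)² = 0, and 0 < 4 ✓
  (3) 0 < 1 ✓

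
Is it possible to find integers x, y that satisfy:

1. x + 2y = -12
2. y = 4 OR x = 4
Yes

Take x = 4, y = -8. Substituting into each constraint:
  (1) 4 + 2(-8) = -12 ✓
  (2) x = 4, target 4 ✓ (second branch holds)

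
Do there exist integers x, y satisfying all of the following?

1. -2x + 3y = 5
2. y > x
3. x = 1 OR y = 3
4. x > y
No

A contradictory subset is {y > x, x > y}. No integer assignment can satisfy these jointly:

  - y > x: bounds one variable relative to another variable
  - x > y: bounds one variable relative to another variable

Direct contradiction: y > x and x > y cannot both hold.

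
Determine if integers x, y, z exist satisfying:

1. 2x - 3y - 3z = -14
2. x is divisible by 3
No

The full constraint system is jointly infeasible over the integers. Each constraint and what it forces:

  - 2x - 3y - 3z = -14: is a linear equation tying the variables together
  - x is divisible by 3: restricts x to multiples of 3

Modular obstruction: writing x = 3x', every remaining term of the linear equation is divisible by 3, so the left side is ≡ 0 (mod 3); but the right side -14 ≡ 1 (mod 3). No integers can satisfy it.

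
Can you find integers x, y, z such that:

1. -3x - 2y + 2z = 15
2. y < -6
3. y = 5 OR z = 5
Yes

Take x = 3, y = -7, z = 5. Substituting into each constraint:
  (1) -3(3) - 2(-7) + 2(5) = 15 ✓
  (2) -7 < -6 ✓
  (3) z = 5, target 5 ✓ (second branch holds)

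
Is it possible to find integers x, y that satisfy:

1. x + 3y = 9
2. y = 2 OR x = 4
Yes

Take x = 3, y = 2. Substituting into each constraint:
  (1) 3 + 3(2) = 9 ✓
  (2) y = 2, target 2 ✓ (first branch holds)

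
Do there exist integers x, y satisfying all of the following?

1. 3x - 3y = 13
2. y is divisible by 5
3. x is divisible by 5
No

Even the single constraint (3x - 3y = 13) is infeasible over the integers.

  - 3x - 3y = 13: every term on the left is divisible by 3, so the LHS ≡ 0 (mod 3), but the RHS 13 is not — no integer solution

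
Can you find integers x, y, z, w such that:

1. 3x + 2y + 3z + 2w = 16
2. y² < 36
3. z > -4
Yes

Take x = 0, y = 0, z = 0, w = 8. Substituting into each constraint:
  (1) 3(0) + 2(0) + 3(0) + 2(8) = 16 ✓
  (2) y² = (0)² = 0, and 0 < 36 ✓
  (3) 0 > -4 ✓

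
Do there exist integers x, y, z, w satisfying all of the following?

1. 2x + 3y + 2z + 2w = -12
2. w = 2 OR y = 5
Yes

Take x = 0, y = 6, z = -17, w = 2. Substituting into each constraint:
  (1) 2(0) + 3(6) + 2(-17) + 2(2) = -12 ✓
  (2) w = 2, target 2 ✓ (first branch holds)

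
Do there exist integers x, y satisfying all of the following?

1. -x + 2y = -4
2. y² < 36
Yes

Take x = 0, y = -2. Substituting into each constraint:
  (1) 0 + 2(-2) = -4 ✓
  (2) y² = (-2)² = 4, and 4 < 36 ✓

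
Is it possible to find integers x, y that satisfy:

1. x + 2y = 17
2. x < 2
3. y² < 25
No

The full constraint system is jointly infeasible over the integers. Each constraint and what it forces:

  - x + 2y = 17: is a linear equation tying the variables together
  - x < 2: bounds one variable relative to a constant
  - y² < 25: restricts y to |y| ≤ 4

Range argument: with x ∈ [−∞, 1], y ∈ [-4, 4], the left side of the equation is at most 9, but the right side is 17 > 9. No integer solution exists.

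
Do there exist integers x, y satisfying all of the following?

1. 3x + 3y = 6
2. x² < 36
Yes

Take x = 0, y = 2. Substituting into each constraint:
  (1) 3(0) + 3(2) = 6 ✓
  (2) x² = (0)² = 0, and 0 < 36 ✓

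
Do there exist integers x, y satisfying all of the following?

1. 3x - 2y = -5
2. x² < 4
Yes

Take x = 1, y = 4. Substituting into each constraint:
  (1) 3(1) - 2(4) = -5 ✓
  (2) x² = (1)² = 1, and 1 < 4 ✓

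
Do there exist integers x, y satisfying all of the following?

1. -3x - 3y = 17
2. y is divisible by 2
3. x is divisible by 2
No

Even the single constraint (-3x - 3y = 17) is infeasible over the integers.

  - -3x - 3y = 17: every term on the left is divisible by 3, so the LHS ≡ 0 (mod 3), but the RHS 17 is not — no integer solution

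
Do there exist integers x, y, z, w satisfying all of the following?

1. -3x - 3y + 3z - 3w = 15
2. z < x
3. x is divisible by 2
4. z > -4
Yes

Take x = 0, y = 0, z = -1, w = -6. Substituting into each constraint:
  (1) -3(0) - 3(0) + 3(-1) - 3(-6) = 15 ✓
  (2) -1 < 0 ✓
  (3) 0 = 2 × 0, remainder 0 ✓
  (4) -1 > -4 ✓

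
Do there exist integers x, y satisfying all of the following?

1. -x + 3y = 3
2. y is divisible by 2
Yes

Take x = -3, y = 0. Substituting into each constraint:
  (1) 3 + 3(0) = 3 ✓
  (2) 0 = 2 × 0, remainder 0 ✓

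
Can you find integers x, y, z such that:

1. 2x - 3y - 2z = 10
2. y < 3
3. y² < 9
Yes

Take x = 5, y = 0, z = 0. Substituting into each constraint:
  (1) 2(5) - 3(0) - 2(0) = 10 ✓
  (2) 0 < 3 ✓
  (3) y² = (0)² = 0, and 0 < 9 ✓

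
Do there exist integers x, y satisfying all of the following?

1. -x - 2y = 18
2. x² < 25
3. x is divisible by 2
Yes

Take x = 0, y = -9. Substituting into each constraint:
  (1) 0 - 2(-9) = 18 ✓
  (2) x² = (0)² = 0, and 0 < 25 ✓
  (3) 0 = 2 × 0, remainder 0 ✓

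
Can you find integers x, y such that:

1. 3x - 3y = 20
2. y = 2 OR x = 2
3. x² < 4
No

Even the single constraint (3x - 3y = 20) is infeasible over the integers.

  - 3x - 3y = 20: every term on the left is divisible by 3, so the LHS ≡ 0 (mod 3), but the RHS 20 is not — no integer solution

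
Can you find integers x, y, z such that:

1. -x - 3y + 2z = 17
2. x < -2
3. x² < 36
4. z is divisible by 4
Yes

Take x = -4, y = 1, z = 8. Substituting into each constraint:
  (1) 4 - 3(1) + 2(8) = 17 ✓
  (2) -4 < -2 ✓
  (3) x² = (-4)² = 16, and 16 < 36 ✓
  (4) 8 = 4 × 2, remainder 0 ✓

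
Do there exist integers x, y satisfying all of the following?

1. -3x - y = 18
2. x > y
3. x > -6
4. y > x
No

A contradictory subset is {x > y, y > x}. No integer assignment can satisfy these jointly:

  - x > y: bounds one variable relative to another variable
  - y > x: bounds one variable relative to another variable

Direct contradiction: x > y and y > x cannot both hold.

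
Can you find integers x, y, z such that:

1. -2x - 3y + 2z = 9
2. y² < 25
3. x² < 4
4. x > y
Yes

Take x = 0, y = -1, z = 3. Substituting into each constraint:
  (1) -2(0) - 3(-1) + 2(3) = 9 ✓
  (2) y² = (-1)² = 1, and 1 < 25 ✓
  (3) x² = (0)² = 0, and 0 < 4 ✓
  (4) 0 > -1 ✓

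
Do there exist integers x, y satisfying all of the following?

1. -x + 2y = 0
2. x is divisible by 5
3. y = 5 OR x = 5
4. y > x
No

A contradictory subset is {-x + 2y = 0, y = 5 OR x = 5, y > x}. No integer assignment can satisfy these jointly:

  - -x + 2y = 0: is a linear equation tying the variables together
  - y = 5 OR x = 5: forces a choice: either y = 5 or x = 5
  - y > x: bounds one variable relative to another variable

Split on the disjunction (y = 5 OR x = 5):
  • If y = 5: the equation forces x = 10, giving (y, x) = (5, 10), which violates y > x.
  • If x = 5: with x = 5, every remaining term of the linear equation is divisible by 2, so the left side is ≡ 0 (mod 2); but the right side 5 ≡ 1 (mod 2). No integers can satisfy it.
Both branches are infeasible, so the system has no integer solution.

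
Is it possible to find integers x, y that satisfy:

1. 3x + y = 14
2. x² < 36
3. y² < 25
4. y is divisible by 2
Yes

Take x = 4, y = 2. Substituting into each constraint:
  (1) 3(4) + 2 = 14 ✓
  (2) x² = (4)² = 16, and 16 < 36 ✓
  (3) y² = (2)² = 4, and 4 < 25 ✓
  (4) 2 = 2 × 1, remainder 0 ✓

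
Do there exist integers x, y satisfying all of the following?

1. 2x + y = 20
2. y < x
Yes

Take x = 10, y = 0. Substituting into each constraint:
  (1) 2(10) + 0 = 20 ✓
  (2) 0 < 10 ✓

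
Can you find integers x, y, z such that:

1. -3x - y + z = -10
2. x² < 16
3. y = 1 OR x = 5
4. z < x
Yes

Take x = 0, y = 1, z = -9. Substituting into each constraint:
  (1) -3(0) + (-1) + (-9) = -10 ✓
  (2) x² = (0)² = 0, and 0 < 16 ✓
  (3) y = 1, target 1 ✓ (first branch holds)
  (4) -9 < 0 ✓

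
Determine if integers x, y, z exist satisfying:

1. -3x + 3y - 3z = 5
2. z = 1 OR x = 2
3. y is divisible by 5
No

Even the single constraint (-3x + 3y - 3z = 5) is infeasible over the integers.

  - -3x + 3y - 3z = 5: every term on the left is divisible by 3, so the LHS ≡ 0 (mod 3), but the RHS 5 is not — no integer solution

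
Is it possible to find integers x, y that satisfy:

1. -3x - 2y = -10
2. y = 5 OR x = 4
Yes

Take x = 0, y = 5. Substituting into each constraint:
  (1) -3(0) - 2(5) = -10 ✓
  (2) y = 5, target 5 ✓ (first branch holds)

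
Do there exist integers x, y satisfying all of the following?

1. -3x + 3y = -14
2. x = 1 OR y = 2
No

Even the single constraint (-3x + 3y = -14) is infeasible over the integers.

  - -3x + 3y = -14: every term on the left is divisible by 3, so the LHS ≡ 0 (mod 3), but the RHS -14 is not — no integer solution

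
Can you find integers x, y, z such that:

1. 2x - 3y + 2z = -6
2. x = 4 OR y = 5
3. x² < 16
No

The full constraint system is jointly infeasible over the integers. Each constraint and what it forces:

  - 2x - 3y + 2z = -6: is a linear equation tying the variables together
  - x = 4 OR y = 5: forces a choice: either x = 4 or y = 5
  - x² < 16: restricts x to |x| ≤ 3

Split on the disjunction (x = 4 OR y = 5):
  • If x = 4: this contradicts x² < 16, which requires |x| ≤ 3.
  • If y = 5: with y = 5, every remaining term of the linear equation is divisible by 2, so the left side is ≡ 0 (mod 2); but the right side 9 ≡ 1 (mod 2). No integers can satisfy it.
Both branches are infeasible, so the system has no integer solution.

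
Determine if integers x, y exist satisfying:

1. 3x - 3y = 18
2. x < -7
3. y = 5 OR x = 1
No

The full constraint system is jointly infeasible over the integers. Each constraint and what it forces:

  - 3x - 3y = 18: is a linear equation tying the variables together
  - x < -7: bounds one variable relative to a constant
  - y = 5 OR x = 1: forces a choice: either y = 5 or x = 1

Split on the disjunction (y = 5 OR x = 1):
  • If y = 5: the equation forces x = 11, which contradicts the bound x ≤ -8.
  • If x = 1: this contradicts the bound x ≤ -8.
Both branches are infeasible, so the system has no integer solution.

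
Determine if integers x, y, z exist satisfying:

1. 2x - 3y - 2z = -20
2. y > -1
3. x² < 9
Yes

Take x = 0, y = 6, z = 1. Substituting into each constraint:
  (1) 2(0) - 3(6) - 2(1) = -20 ✓
  (2) 6 > -1 ✓
  (3) x² = (0)² = 0, and 0 < 9 ✓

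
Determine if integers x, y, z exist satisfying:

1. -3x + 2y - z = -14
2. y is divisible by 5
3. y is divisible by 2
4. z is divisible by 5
Yes

Take x = -2, y = -10, z = 0. Substituting into each constraint:
  (1) -3(-2) + 2(-10) + 0 = -14 ✓
  (2) -10 = 5 × -2, remainder 0 ✓
  (3) -10 = 2 × -5, remainder 0 ✓
  (4) 0 = 5 × 0, remainder 0 ✓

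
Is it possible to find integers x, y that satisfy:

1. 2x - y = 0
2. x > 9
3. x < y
Yes

Take x = 10, y = 20. Substituting into each constraint:
  (1) 2(10) + (-20) = 0 ✓
  (2) 10 > 9 ✓
  (3) 10 < 20 ✓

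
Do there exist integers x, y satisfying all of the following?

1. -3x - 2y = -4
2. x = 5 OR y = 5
Yes

Take x = -2, y = 5. Substituting into each constraint:
  (1) -3(-2) - 2(5) = -4 ✓
  (2) y = 5, target 5 ✓ (second branch holds)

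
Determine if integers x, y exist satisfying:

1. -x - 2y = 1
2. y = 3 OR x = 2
Yes

Take x = -7, y = 3. Substituting into each constraint:
  (1) 7 - 2(3) = 1 ✓
  (2) y = 3, target 3 ✓ (first branch holds)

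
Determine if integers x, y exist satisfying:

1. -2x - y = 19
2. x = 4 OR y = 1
Yes

Take x = 4, y = -27. Substituting into each constraint:
  (1) -2(4) + 27 = 19 ✓
  (2) x = 4, target 4 ✓ (first branch holds)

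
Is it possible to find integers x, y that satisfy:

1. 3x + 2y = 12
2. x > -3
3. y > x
Yes

Take x = 2, y = 3. Substituting into each constraint:
  (1) 3(2) + 2(3) = 12 ✓
  (2) 2 > -3 ✓
  (3) 3 > 2 ✓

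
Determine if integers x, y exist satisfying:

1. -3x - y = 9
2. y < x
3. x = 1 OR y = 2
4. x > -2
Yes

Take x = 1, y = -12. Substituting into each constraint:
  (1) -3(1) + 12 = 9 ✓
  (2) -12 < 1 ✓
  (3) x = 1, target 1 ✓ (first branch holds)
  (4) 1 > -2 ✓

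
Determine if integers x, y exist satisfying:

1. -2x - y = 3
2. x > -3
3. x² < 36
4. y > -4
Yes

Take x = -2, y = 1. Substituting into each constraint:
  (1) -2(-2) + (-1) = 3 ✓
  (2) -2 > -3 ✓
  (3) x² = (-2)² = 4, and 4 < 36 ✓
  (4) 1 > -4 ✓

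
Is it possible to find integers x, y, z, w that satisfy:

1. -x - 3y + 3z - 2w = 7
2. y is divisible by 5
Yes

Take x = -7, y = 0, z = 0, w = 0. Substituting into each constraint:
  (1) 7 - 3(0) + 3(0) - 2(0) = 7 ✓
  (2) 0 = 5 × 0, remainder 0 ✓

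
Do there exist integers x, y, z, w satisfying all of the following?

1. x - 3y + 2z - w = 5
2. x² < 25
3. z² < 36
Yes

Take x = 0, y = 0, z = 3, w = 1. Substituting into each constraint:
  (1) 0 - 3(0) + 2(3) + (-1) = 5 ✓
  (2) x² = (0)² = 0, and 0 < 25 ✓
  (3) z² = (3)² = 9, and 9 < 36 ✓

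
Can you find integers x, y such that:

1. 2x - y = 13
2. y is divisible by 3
Yes

Take x = 5, y = -3. Substituting into each constraint:
  (1) 2(5) + 3 = 13 ✓
  (2) -3 = 3 × -1, remainder 0 ✓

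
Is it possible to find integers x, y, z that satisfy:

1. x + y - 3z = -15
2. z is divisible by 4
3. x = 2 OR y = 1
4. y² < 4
Yes

Take x = -16, y = 1, z = 0. Substituting into each constraint:
  (1) (-16) + 1 - 3(0) = -15 ✓
  (2) 0 = 4 × 0, remainder 0 ✓
  (3) y = 1, target 1 ✓ (second branch holds)
  (4) y² = (1)² = 1, and 1 < 4 ✓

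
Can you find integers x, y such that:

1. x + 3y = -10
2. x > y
Yes

Take x = 2, y = -4. Substituting into each constraint:
  (1) 2 + 3(-4) = -10 ✓
  (2) 2 > -4 ✓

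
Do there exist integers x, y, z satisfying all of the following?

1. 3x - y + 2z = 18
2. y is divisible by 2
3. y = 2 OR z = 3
Yes

Take x = 6, y = 2, z = 1. Substituting into each constraint:
  (1) 3(6) + (-2) + 2(1) = 18 ✓
  (2) 2 = 2 × 1, remainder 0 ✓
  (3) y = 2, target 2 ✓ (first branch holds)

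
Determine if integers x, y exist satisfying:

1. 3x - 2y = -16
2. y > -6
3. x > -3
Yes

Take x = -2, y = 5. Substituting into each constraint:
  (1) 3(-2) - 2(5) = -16 ✓
  (2) 5 > -6 ✓
  (3) -2 > -3 ✓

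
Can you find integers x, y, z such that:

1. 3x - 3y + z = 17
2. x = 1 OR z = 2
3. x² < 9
Yes

Take x = 1, y = -3, z = 5. Substituting into each constraint:
  (1) 3(1) - 3(-3) + 5 = 17 ✓
  (2) x = 1, target 1 ✓ (first branch holds)
  (3) x² = (1)² = 1, and 1 < 9 ✓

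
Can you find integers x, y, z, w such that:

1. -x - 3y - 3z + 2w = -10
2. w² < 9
Yes

Take x = 10, y = 0, z = 0, w = 0. Substituting into each constraint:
  (1) (-10) - 3(0) - 3(0) + 2(0) = -10 ✓
  (2) w² = (0)² = 0, and 0 < 9 ✓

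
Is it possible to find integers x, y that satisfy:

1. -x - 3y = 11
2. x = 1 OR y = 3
Yes

Take x = -20, y = 3. Substituting into each constraint:
  (1) 20 - 3(3) = 11 ✓
  (2) y = 3, target 3 ✓ (second branch holds)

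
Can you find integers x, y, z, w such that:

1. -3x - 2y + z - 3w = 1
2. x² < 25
Yes

Take x = 0, y = 0, z = 1, w = 0. Substituting into each constraint:
  (1) -3(0) - 2(0) + 1 - 3(0) = 1 ✓
  (2) x² = (0)² = 0, and 0 < 25 ✓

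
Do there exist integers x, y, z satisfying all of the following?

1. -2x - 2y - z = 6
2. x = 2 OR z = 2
Yes

Take x = -4, y = 0, z = 2. Substituting into each constraint:
  (1) -2(-4) - 2(0) + (-2) = 6 ✓
  (2) z = 2, target 2 ✓ (second branch holds)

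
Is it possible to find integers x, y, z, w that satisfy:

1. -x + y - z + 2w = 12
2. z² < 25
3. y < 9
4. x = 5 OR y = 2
Yes

Take x = 0, y = 2, z = 0, w = 5. Substituting into each constraint:
  (1) 0 + 2 + 0 + 2(5) = 12 ✓
  (2) z² = (0)² = 0, and 0 < 25 ✓
  (3) 2 < 9 ✓
  (4) y = 2, target 2 ✓ (second branch holds)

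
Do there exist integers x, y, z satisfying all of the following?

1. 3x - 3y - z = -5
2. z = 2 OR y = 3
Yes

Take x = -1, y = 0, z = 2. Substituting into each constraint:
  (1) 3(-1) - 3(0) + (-2) = -5 ✓
  (2) z = 2, target 2 ✓ (first branch holds)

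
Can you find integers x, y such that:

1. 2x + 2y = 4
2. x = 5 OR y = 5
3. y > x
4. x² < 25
Yes

Take x = -3, y = 5. Substituting into each constraint:
  (1) 2(-3) + 2(5) = 4 ✓
  (2) y = 5, target 5 ✓ (second branch holds)
  (3) 5 > -3 ✓
  (4) x² = (-3)² = 9, and 9 < 25 ✓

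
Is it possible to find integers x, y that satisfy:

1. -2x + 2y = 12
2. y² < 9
Yes

Take x = -6, y = 0. Substituting into each constraint:
  (1) -2(-6) + 2(0) = 12 ✓
  (2) y² = (0)² = 0, and 0 < 9 ✓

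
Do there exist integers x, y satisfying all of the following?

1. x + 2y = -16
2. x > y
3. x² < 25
Yes

Take x = 0, y = -8. Substituting into each constraint:
  (1) 0 + 2(-8) = -16 ✓
  (2) 0 > -8 ✓
  (3) x² = (0)² = 0, and 0 < 25 ✓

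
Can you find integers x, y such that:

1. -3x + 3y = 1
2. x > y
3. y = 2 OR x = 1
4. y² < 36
No

Even the single constraint (-3x + 3y = 1) is infeasible over the integers.

  - -3x + 3y = 1: every term on the left is divisible by 3, so the LHS ≡ 0 (mod 3), but the RHS 1 is not — no integer solution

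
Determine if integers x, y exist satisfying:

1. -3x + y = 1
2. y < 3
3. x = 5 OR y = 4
No

The full constraint system is jointly infeasible over the integers. Each constraint and what it forces:

  - -3x + y = 1: is a linear equation tying the variables together
  - y < 3: bounds one variable relative to a constant
  - x = 5 OR y = 4: forces a choice: either x = 5 or y = 4

Split on the disjunction (x = 5 OR y = 4):
  • If x = 5: the equation forces y = 16, which contradicts the bound y ≤ 2.
  • If y = 4: this contradicts the bound y ≤ 2.
Both branches are infeasible, so the system has no integer solution.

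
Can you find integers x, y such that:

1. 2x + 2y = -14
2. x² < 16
Yes

Take x = 0, y = -7. Substituting into each constraint:
  (1) 2(0) + 2(-7) = -14 ✓
  (2) x² = (0)² = 0, and 0 < 16 ✓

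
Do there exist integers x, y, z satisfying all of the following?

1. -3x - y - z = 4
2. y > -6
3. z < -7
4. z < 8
Yes

Take x = 0, y = 4, z = -8. Substituting into each constraint:
  (1) -3(0) + (-4) + 8 = 4 ✓
  (2) 4 > -6 ✓
  (3) -8 < -7 ✓
  (4) -8 < 8 ✓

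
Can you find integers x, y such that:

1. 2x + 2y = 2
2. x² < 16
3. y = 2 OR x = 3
Yes

Take x = -1, y = 2. Substituting into each constraint:
  (1) 2(-1) + 2(2) = 2 ✓
  (2) x² = (-1)² = 1, and 1 < 16 ✓
  (3) y = 2, target 2 ✓ (first branch holds)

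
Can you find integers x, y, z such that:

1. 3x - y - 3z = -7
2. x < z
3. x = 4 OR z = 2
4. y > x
Yes

Take x = 0, y = 1, z = 2. Substituting into each constraint:
  (1) 3(0) + (-1) - 3(2) = -7 ✓
  (2) 0 < 2 ✓
  (3) z = 2, target 2 ✓ (second branch holds)
  (4) 1 > 0 ✓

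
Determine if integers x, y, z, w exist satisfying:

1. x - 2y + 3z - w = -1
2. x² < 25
Yes

Take x = 0, y = 2, z = 1, w = 0. Substituting into each constraint:
  (1) 0 - 2(2) + 3(1) + 0 = -1 ✓
  (2) x² = (0)² = 0, and 0 < 25 ✓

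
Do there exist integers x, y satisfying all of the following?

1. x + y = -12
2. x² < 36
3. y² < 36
No

The full constraint system is jointly infeasible over the integers. Each constraint and what it forces:

  - x + y = -12: is a linear equation tying the variables together
  - x² < 36: restricts x to |x| ≤ 5
  - y² < 36: restricts y to |y| ≤ 5

Range argument: with x ∈ [-5, 5], y ∈ [-5, 5], the left side of the equation is at least -10, but the right side is -12 < -10. No integer solution exists.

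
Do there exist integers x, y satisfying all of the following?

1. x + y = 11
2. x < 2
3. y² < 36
No

The full constraint system is jointly infeasible over the integers. Each constraint and what it forces:

  - x + y = 11: is a linear equation tying the variables together
  - x < 2: bounds one variable relative to a constant
  - y² < 36: restricts y to |y| ≤ 5

Range argument: with x ∈ [−∞, 1], y ∈ [-5, 5], the left side of the equation is at most 6, but the right side is 11 > 6. No integer solution exists.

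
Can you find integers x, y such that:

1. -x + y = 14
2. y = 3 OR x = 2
Yes

Take x = 2, y = 16. Substituting into each constraint:
  (1) (-2) + 16 = 14 ✓
  (2) x = 2, target 2 ✓ (second branch holds)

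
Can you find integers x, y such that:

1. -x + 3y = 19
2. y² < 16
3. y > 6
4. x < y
No

A contradictory subset is {y² < 16, y > 6}. No integer assignment can satisfy these jointly:

  - y² < 16: restricts y to |y| ≤ 3
  - y > 6: bounds one variable relative to a constant

Direct contradiction: the bounds on y require y ≥ 7 and y ≤ 3 simultaneously, which is empty.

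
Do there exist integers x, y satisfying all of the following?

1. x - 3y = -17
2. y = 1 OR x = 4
Yes

Take x = 4, y = 7. Substituting into each constraint:
  (1) 4 - 3(7) = -17 ✓
  (2) x = 4, target 4 ✓ (second branch holds)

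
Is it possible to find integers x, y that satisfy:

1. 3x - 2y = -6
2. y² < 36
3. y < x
No

The full constraint system is jointly infeasible over the integers. Each constraint and what it forces:

  - 3x - 2y = -6: is a linear equation tying the variables together
  - y² < 36: restricts y to |y| ≤ 5
  - y < x: bounds one variable relative to another variable

The bounds confine y to {-5, -4, -3, -2, -1, 0, 1, 2, 3, 4, 5}. For each value, substitute into the equation:
  • y = -5: the equation gives 3x = -16, so x would not be an integer.
  • y = -4: the equation gives 3x = -14, so x would not be an integer.
  • y = -3: the equation forces x = -4, but x > y fails since -4 ≤ -3.
  • y = -2: the equation gives 3x = -10, so x would not be an integer.
  • y = -1: the equation gives 3x = -8, so x would not be an integer.
  • y = 0: the equation forces x = -2, but x > y fails since -2 ≤ 0.
  • y = 1: the equation gives 3x = -4, so x would not be an integer.
  • y = 2: the equation gives 3x = -2, so x would not be an integer.
  • y = 3: the equation forces x = 0, but x > y fails since 0 ≤ 3.
  • y = 4: the equation gives 3x = 2, so x would not be an integer.
  • y = 5: the equation gives 3x = 4, so x would not be an integer.
Every case fails, so no integer solution exists.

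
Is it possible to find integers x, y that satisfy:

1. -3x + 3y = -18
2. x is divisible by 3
Yes

Take x = 0, y = -6. Substituting into each constraint:
  (1) -3(0) + 3(-6) = -18 ✓
  (2) 0 = 3 × 0, remainder 0 ✓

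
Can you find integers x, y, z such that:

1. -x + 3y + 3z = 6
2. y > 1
Yes

Take x = 0, y = 2, z = 0. Substituting into each constraint:
  (1) 0 + 3(2) + 3(0) = 6 ✓
  (2) 2 > 1 ✓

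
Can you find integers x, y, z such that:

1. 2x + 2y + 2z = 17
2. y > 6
No

Even the single constraint (2x + 2y + 2z = 17) is infeasible over the integers.

  - 2x + 2y + 2z = 17: every term on the left is divisible by 2, so the LHS ≡ 0 (mod 2), but the RHS 17 is not — no integer solution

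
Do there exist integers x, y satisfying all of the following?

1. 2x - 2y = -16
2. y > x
Yes

Take x = 0, y = 8. Substituting into each constraint:
  (1) 2(0) - 2(8) = -16 ✓
  (2) 8 > 0 ✓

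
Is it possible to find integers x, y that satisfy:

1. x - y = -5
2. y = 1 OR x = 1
Yes

Take x = 1, y = 6. Substituting into each constraint:
  (1) 1 + (-6) = -5 ✓
  (2) x = 1, target 1 ✓ (second branch holds)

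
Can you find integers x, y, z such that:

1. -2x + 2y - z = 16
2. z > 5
Yes

Take x = 0, y = 11, z = 6. Substituting into each constraint:
  (1) -2(0) + 2(11) + (-6) = 16 ✓
  (2) 6 > 5 ✓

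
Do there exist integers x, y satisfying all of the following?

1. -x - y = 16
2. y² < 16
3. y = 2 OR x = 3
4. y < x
No

The full constraint system is jointly infeasible over the integers. Each constraint and what it forces:

  - -x - y = 16: is a linear equation tying the variables together
  - y² < 16: restricts y to |y| ≤ 3
  - y = 2 OR x = 3: forces a choice: either y = 2 or x = 3
  - y < x: bounds one variable relative to another variable

Split on the disjunction (y = 2 OR x = 3):
  • If y = 2: the equation forces x = -18, giving (y, x) = (2, -18), which violates x > y.
  • If x = 3: the equation forces y = -19, but y² < 16 requires |y| ≤ 3.
Both branches are infeasible, so the system has no integer solution.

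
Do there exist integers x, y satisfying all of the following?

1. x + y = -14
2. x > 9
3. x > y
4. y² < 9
No

A contradictory subset is {x + y = -14, x > 9, y² < 9}. No integer assignment can satisfy these jointly:

  - x + y = -14: is a linear equation tying the variables together
  - x > 9: bounds one variable relative to a constant
  - y² < 9: restricts y to |y| ≤ 2

Range argument: with x ∈ [10, ∞], y ∈ [-2, 2], the left side of the equation is at least 8, but the right side is -14 < 8. No integer solution exists.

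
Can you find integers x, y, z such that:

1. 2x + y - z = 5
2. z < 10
Yes

Take x = 0, y = 0, z = -5. Substituting into each constraint:
  (1) 2(0) + 0 + 5 = 5 ✓
  (2) -5 < 10 ✓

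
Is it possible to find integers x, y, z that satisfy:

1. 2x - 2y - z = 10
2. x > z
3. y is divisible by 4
Yes

Take x = 1, y = -4, z = 0. Substituting into each constraint:
  (1) 2(1) - 2(-4) + 0 = 10 ✓
  (2) 1 > 0 ✓
  (3) -4 = 4 × -1, remainder 0 ✓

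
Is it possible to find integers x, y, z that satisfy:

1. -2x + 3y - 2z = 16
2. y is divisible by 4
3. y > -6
Yes

Take x = -8, y = 0, z = 0. Substituting into each constraint:
  (1) -2(-8) + 3(0) - 2(0) = 16 ✓
  (2) 0 = 4 × 0, remainder 0 ✓
  (3) 0 > -6 ✓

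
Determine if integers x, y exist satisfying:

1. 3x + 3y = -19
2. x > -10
No

Even the single constraint (3x + 3y = -19) is infeasible over the integers.

  - 3x + 3y = -19: every term on the left is divisible by 3, so the LHS ≡ 0 (mod 3), but the RHS -19 is not — no integer solution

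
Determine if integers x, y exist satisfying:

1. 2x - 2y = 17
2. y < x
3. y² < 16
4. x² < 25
No

Even the single constraint (2x - 2y = 17) is infeasible over the integers.

  - 2x - 2y = 17: every term on the left is divisible by 2, so the LHS ≡ 0 (mod 2), but the RHS 17 is not — no integer solution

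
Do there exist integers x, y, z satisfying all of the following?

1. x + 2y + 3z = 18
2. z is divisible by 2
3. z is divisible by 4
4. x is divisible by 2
Yes

Take x = 0, y = 9, z = 0. Substituting into each constraint:
  (1) 0 + 2(9) + 3(0) = 18 ✓
  (2) 0 = 2 × 0, remainder 0 ✓
  (3) 0 = 4 × 0, remainder 0 ✓
  (4) 0 = 2 × 0, remainder 0 ✓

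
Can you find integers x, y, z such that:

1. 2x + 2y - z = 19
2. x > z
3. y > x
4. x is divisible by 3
Yes

Take x = 0, y = 9, z = -1. Substituting into each constraint:
  (1) 2(0) + 2(9) + 1 = 19 ✓
  (2) 0 > -1 ✓
  (3) 9 > 0 ✓
  (4) 0 = 3 × 0, remainder 0 ✓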